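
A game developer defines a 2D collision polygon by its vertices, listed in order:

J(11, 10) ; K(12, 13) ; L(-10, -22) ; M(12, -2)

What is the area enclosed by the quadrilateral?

157.5

Apply Gauss's area formula: 2A = Σ (x_i·y_{i+1} − x_{i+1}·y_i), indices taken mod 4.
Σ = (23) + (-134) + (284) + (142) = 315
Area = |Σ|/2 = 157.5.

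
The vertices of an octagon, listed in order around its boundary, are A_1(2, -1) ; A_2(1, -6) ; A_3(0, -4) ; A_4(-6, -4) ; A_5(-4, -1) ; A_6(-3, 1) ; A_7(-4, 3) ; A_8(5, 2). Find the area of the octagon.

46.5

Apply the shoelace (surveyor's) formula: 2A = Σ (x_i·y_{i+1} − x_{i+1}·y_i), indices taken mod 8.
Cross-terms: -11, -4, -24, -10, -7, -5, -23, -9  ⇒  Σ = -93
Area = |Σ|/2 = 46.5.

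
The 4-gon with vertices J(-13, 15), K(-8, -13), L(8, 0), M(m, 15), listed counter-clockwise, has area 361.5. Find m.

Write out the shoelace sum; only the two edges meeting at M involve m:
2·Area = [(8·15 − m·0) + (m·15 − (-13)·15)] + 393
       = 15·m + 708 = 723
⇒ m = 1.

1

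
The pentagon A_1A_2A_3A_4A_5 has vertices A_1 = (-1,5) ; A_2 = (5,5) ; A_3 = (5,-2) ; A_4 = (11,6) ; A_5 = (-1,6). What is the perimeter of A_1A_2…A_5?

36

|A_1A_2| = √((6)² + (0)²) = √36 = 6
|A_2A_3| = √((0)² + (-7)²) = √49 = 7
|A_3A_4| = √((6)² + (8)²) = √100 = 10
|A_4A_5| = √((-12)² + (0)²) = √144 = 12
|A_5A_1| = √((0)² + (-1)²) = √1 = 1
Perimeter = 6 + 7 + 10 + 12 + 1 = 36.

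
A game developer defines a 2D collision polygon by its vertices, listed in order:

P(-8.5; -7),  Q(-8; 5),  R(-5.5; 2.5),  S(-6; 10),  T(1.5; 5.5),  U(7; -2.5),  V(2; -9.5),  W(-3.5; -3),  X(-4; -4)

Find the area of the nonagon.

163

Apply Gauss's area formula: 2A = Σ (x_i·y_{i+1} − x_{i+1}·y_i), indices taken mod 9.
Σ = (-98.5) + (7.5) + (-40) + (-48) + (-42.25) + (-61.5) + (-39.25) + (2) + (-6) = -326
Area = |Σ|/2 = 163.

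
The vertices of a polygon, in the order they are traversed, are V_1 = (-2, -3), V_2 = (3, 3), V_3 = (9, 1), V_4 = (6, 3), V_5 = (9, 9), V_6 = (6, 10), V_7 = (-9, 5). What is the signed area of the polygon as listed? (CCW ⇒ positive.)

110

Apply the shoelace formula: 2A = Σ (x_i·y_{i+1} − x_{i+1}·y_i), indices taken mod 7.
Σ = (3) + (-24) + (21) + (27) + (36) + (120) + (37) = 220
Signed area = Σ/2 = 110 (positive ⇒ counter-clockwise traversal).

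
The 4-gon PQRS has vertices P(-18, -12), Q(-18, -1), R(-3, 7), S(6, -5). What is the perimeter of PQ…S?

|PQ| = √((0)² + (11)²) = √121 = 11
|QR| = √((15)² + (8)²) = √289 = 17
|RS| = √((9)² + (-12)²) = √225 = 15
|SP| = √((-24)² + (-7)²) = √625 = 25
Perimeter = 11 + 17 + 15 + 25 = 68.

68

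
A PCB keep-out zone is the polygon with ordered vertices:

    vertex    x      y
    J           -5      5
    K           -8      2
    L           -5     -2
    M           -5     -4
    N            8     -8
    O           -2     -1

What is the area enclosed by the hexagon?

Apply the shoelace (surveyor's) formula: 2A = Σ (x_i·y_{i+1} − x_{i+1}·y_i), indices taken mod 6.
Σ = (30) + (26) + (10) + (72) + (-24) + (-15) = 99
Area = |Σ|/2 = 49.5.

49.5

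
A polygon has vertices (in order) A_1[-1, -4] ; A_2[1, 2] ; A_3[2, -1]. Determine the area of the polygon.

Apply Gauss's area formula: 2A = Σ (x_i·y_{i+1} − x_{i+1}·y_i), indices taken mod 3.
Σ = (2) + (-5) + (-9) = -12
Area = |Σ|/2 = 6.

6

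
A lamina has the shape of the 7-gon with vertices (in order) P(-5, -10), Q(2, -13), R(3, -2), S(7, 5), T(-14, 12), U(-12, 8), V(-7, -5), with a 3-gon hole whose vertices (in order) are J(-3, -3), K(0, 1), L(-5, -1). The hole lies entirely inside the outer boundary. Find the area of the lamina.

241

Outer boundary:
P→Q: (-5)(-13) − (2)(-10) = 85
Q→R: (2)(-2) − (3)(-13) = 35
R→S: (3)(5) − (7)(-2) = 29
S→T: (7)(12) − (-14)(5) = 154
T→U: (-14)(8) − (-12)(12) = 32
U→V: (-12)(-5) − (-7)(8) = 116
V→P: (-7)(-10) − (-5)(-5) = 45
Σ = 496
Area = |Σ|/2 = 248.
Hole:
Cross-terms: -3, 5, 12  ⇒  Σ = 14
Area = |Σ|/2 = 7.
Net area = 248 − 7 = 241.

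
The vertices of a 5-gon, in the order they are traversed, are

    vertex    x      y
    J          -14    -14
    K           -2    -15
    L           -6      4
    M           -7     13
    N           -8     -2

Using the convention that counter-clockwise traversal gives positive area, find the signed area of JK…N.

118

Apply the shoelace formula: 2A = Σ (x_i·y_{i+1} − x_{i+1}·y_i), indices taken mod 5.
Σ = (182) + (-98) + (-50) + (118) + (84) = 236
Signed area = Σ/2 = 118 (positive ⇒ counter-clockwise traversal).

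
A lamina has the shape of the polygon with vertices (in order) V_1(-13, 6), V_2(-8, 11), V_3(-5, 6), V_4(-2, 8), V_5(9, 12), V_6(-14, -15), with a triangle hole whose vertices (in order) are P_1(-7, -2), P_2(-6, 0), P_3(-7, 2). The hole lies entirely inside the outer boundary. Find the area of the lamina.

227

Outer boundary:
Apply Gauss's area formula: 2A = Σ (x_i·y_{i+1} − x_{i+1}·y_i), indices taken mod 6.
Σ = (-95) + (7) + (-28) + (-96) + (33) + (-279) = -458
Area = |Σ|/2 = 229.
Hole:
Apply Gauss's area formula: 2A = Σ (x_i·y_{i+1} − x_{i+1}·y_i), indices taken mod 3.
P_1→P_2: (-7)(0) − (-6)(-2) = -12
P_2→P_3: (-6)(2) − (-7)(0) = -12
P_3→P_1: (-7)(-2) − (-7)(2) = 28
Σ = 4
Area = |Σ|/2 = 2.
Net area = 229 − 2 = 227.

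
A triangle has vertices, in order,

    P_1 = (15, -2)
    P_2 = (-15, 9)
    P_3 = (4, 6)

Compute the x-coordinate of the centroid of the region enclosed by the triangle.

Apply the shoelace formula. First the cross-terms c_i = x_i·y_{i+1} − x_{i+1}·y_i:
  105, -126, -98  ⇒  2A = -119, A = -59.5.
Then Σ (x_i + x_{i+1})·c_i = -476, so x̄ = -476 / (6·(-59.5)) = 4/3.

4/3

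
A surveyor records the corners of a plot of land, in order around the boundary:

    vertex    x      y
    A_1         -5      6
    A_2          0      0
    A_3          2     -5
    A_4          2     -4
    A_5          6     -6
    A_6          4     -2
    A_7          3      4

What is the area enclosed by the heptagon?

43

Cross-terms: 0, 0, 2, 12, 12, 22, 38  ⇒  Σ = 86
Area = |Σ|/2 = 43.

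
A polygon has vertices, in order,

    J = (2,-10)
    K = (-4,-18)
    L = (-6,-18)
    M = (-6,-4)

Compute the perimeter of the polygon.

36

|JK| = √((-6)² + (-8)²) = √100 = 10
|KL| = √((-2)² + (0)²) = √4 = 2
|LM| = √((0)² + (14)²) = √196 = 14
|MJ| = √((8)² + (-6)²) = √100 = 10
Perimeter = 10 + 2 + 14 + 10 = 36.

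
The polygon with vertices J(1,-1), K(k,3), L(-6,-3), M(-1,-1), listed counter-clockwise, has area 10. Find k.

Write out the shoelace sum; only the two edges meeting at K involve k:
2·Area = [(1·3 − k·(-1)) + (k·(-3) − (-6)·3)] + 5
       = -2·k + 26 = 20
⇒ k = 3.

3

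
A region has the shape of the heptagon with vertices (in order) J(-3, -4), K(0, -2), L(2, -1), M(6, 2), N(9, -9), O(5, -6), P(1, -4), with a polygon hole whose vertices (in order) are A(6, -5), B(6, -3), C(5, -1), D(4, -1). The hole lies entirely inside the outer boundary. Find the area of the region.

Outer boundary:
Σ = (6) + (4) + (10) + (-72) + (-9) + (-14) + (-16) = -91
Area = |Σ|/2 = 45.5.
Hole:
Cross-terms: 12, 9, -1, -14  ⇒  Σ = 6
Area = |Σ|/2 = 3.
Net area = 45.5 − 3 = 42.5.

42.5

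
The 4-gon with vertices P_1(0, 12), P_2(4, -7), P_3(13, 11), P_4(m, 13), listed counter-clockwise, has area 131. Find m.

6

Write out the shoelace sum; only the two edges meeting at P_4 involve m:
2·Area = [(13·13 − m·11) + (m·12 − 0·13)] + 87
       = 1·m + 256 = 262
⇒ m = 6.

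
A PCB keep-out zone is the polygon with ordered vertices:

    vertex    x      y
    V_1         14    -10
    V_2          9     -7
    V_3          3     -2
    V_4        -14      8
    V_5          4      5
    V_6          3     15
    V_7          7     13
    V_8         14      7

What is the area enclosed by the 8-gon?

251.5

Σ = (-8) + (3) + (-4) + (-102) + (45) + (-66) + (-133) + (-238) = -503
Area = |Σ|/2 = 251.5.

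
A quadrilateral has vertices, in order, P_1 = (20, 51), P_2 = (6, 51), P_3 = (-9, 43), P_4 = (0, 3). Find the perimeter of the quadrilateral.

124

|P_1P_2| = √((-14)² + (0)²) = √196 = 14
|P_2P_3| = √((-15)² + (-8)²) = √289 = 17
|P_3P_4| = √((9)² + (-40)²) = √1681 = 41
|P_4P_1| = √((20)² + (48)²) = √2704 = 52
Perimeter = 14 + 17 + 41 + 52 = 124.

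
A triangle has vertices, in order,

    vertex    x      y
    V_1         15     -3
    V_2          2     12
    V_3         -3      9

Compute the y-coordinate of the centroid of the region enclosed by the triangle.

6

Apply the shoelace formula. First the cross-terms c_i = x_i·y_{i+1} − x_{i+1}·y_i:
  186, 54, -126  ⇒  2A = 114, A = 57.
Then Σ (y_i + y_{i+1})·c_i = 2052, so ȳ = 2052 / (6·57) = 6.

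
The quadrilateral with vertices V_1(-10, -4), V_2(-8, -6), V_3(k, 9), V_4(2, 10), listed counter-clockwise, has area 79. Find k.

The doubled signed area Σ (x_i y_{i+1} − x_{i+1} y_i) is linear in k.
With k=0 it equals 30; the coefficient of k is 16 (from the two edges through V_3).
So 16·k + 30 = 2·79 = 158 ⇒ k = 8.

8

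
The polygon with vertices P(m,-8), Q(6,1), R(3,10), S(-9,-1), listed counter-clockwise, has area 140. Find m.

Write out the shoelace sum; only the two edges meeting at P involve m:
2·Area = [((-9)·(-8) − m·(-1)) + (m·1 − 6·(-8))] + 144
       = 2·m + 264 = 280
⇒ m = 8.

8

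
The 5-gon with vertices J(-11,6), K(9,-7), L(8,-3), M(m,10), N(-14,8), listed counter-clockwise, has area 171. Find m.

6

Write out the shoelace sum; only the two edges meeting at M involve m:
2·Area = [(8·10 − m·(-3)) + (m·8 − (-14)·10)] + 56
       = 11·m + 276 = 342
⇒ m = 6.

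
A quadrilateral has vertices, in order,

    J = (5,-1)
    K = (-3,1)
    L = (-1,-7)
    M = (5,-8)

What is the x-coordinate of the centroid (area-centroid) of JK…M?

Apply the surveyor's formula. First the cross-terms c_i = x_i·y_{i+1} − x_{i+1}·y_i:
  2, 22, 43, 35  ⇒  2A = 102, A = 51.
Then Σ (x_i + x_{i+1})·c_i = 438, so x̄ = 438 / (6·51) = 73/51.

73/51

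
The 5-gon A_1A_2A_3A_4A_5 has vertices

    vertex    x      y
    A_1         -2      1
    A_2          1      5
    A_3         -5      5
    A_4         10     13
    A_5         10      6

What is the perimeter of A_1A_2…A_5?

|A_1A_2| = √((3)² + (4)²) = √25 = 5
|A_2A_3| = √((-6)² + (0)²) = √36 = 6
|A_3A_4| = √((15)² + (8)²) = √289 = 17
|A_4A_5| = √((0)² + (-7)²) = √49 = 7
|A_5A_1| = √((-12)² + (-5)²) = √169 = 13
Perimeter = 5 + 6 + 17 + 7 + 13 = 48.

48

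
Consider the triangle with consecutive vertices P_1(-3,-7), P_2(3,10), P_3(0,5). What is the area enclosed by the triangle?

10.5

Apply the surveyor's formula: 2A = Σ (x_i·y_{i+1} − x_{i+1}·y_i), indices taken mod 3.
Σ = (-9) + (15) + (15) = 21
Area = |Σ|/2 = 10.5.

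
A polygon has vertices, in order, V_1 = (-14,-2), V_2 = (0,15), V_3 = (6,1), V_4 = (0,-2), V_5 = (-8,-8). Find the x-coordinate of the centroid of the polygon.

Apply the surveyor's formula. First the cross-terms c_i = x_i·y_{i+1} − x_{i+1}·y_i:
  -210, -90, -12, -16, -96  ⇒  2A = -424, A = -212.
Then Σ (x_i + x_{i+1})·c_i = 4568, so x̄ = 4568 / (6·(-212)) = -571/159.

-571/159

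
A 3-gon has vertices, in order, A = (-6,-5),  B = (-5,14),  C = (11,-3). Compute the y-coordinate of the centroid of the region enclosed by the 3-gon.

Apply the shoelace (surveyor's) formula. First the cross-terms c_i = x_i·y_{i+1} − x_{i+1}·y_i:
  -109, -139, -73  ⇒  2A = -321, A = -160.5.
Then Σ (y_i + y_{i+1})·c_i = -1926, so ȳ = -1926 / (6·(-160.5)) = 2.

2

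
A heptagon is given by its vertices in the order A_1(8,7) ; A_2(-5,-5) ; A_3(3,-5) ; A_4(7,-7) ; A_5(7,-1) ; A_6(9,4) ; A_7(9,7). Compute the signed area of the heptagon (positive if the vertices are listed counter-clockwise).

81

Apply the shoelace formula: 2A = Σ (x_i·y_{i+1} − x_{i+1}·y_i), indices taken mod 7.
Cross-terms: -5, 40, 14, 42, 37, 27, 7  ⇒  Σ = 162
Signed area = Σ/2 = 81 (positive ⇒ counter-clockwise traversal).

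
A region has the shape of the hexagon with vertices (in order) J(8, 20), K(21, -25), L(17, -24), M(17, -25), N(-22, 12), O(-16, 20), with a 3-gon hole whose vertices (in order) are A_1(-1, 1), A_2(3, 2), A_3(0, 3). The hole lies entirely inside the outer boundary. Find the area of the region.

Outer boundary:
Apply the shoelace (surveyor's) formula: 2A = Σ (x_i·y_{i+1} − x_{i+1}·y_i), indices taken mod 6.
Σ = (-620) + (-79) + (-17) + (-346) + (-248) + (-480) = -1790
Area = |Σ|/2 = 895.
Hole:
Σ = (-5) + (9) + (3) = 7
Area = |Σ|/2 = 3.5.
Net area = 895 − 3.5 = 891.5.

891.5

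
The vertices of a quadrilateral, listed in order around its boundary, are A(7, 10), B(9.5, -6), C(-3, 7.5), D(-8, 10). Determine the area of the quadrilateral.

101.875

Apply the shoelace (surveyor's) formula: 2A = Σ (x_i·y_{i+1} − x_{i+1}·y_i), indices taken mod 4.
Cross-terms: -137, 53.25, 30, -150  ⇒  Σ = -203.75
Area = |Σ|/2 = 101.875.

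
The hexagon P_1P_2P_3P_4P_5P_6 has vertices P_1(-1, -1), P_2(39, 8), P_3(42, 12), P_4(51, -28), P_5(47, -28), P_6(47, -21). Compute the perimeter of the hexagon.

|P_1P_2| = √((40)² + (9)²) = √1681 = 41
|P_2P_3| = √((3)² + (4)²) = √25 = 5
|P_3P_4| = √((9)² + (-40)²) = √1681 = 41
|P_4P_5| = √((-4)² + (0)²) = √16 = 4
|P_5P_6| = √((0)² + (7)²) = √49 = 7
|P_6P_1| = √((-48)² + (20)²) = √2704 = 52
Perimeter = 41 + 5 + 41 + 4 + 7 + 52 = 150.

150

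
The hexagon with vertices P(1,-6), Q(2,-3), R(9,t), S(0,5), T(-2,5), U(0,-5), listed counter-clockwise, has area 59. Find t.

The doubled signed area Σ (x_i y_{i+1} − x_{i+1} y_i) is linear in t.
With t=0 it equals 106; the coefficient of t is 2 (from the two edges through R).
So 2·t + 106 = 2·59 = 118 ⇒ t = 6.

6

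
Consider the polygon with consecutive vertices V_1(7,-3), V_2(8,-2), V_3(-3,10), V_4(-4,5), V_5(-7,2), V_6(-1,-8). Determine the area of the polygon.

Apply Gauss's area formula: 2A = Σ (x_i·y_{i+1} − x_{i+1}·y_i), indices taken mod 6.
Σ = (10) + (74) + (25) + (27) + (58) + (59) = 253
Area = |Σ|/2 = 126.5.

126.5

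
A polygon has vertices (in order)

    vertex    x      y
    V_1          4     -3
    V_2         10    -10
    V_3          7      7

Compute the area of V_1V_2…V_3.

Apply the shoelace formula: 2A = Σ (x_i·y_{i+1} − x_{i+1}·y_i), indices taken mod 3.
Σ = (-10) + (140) + (-49) = 81
Area = |Σ|/2 = 40.5.

40.5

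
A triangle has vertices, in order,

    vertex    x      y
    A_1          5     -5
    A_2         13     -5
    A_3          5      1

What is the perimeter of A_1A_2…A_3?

24

|A_1A_2| = √((8)² + (0)²) = √64 = 8
|A_2A_3| = √((-8)² + (6)²) = √100 = 10
|A_3A_1| = √((0)² + (-6)²) = √36 = 6
Perimeter = 8 + 10 + 6 = 24.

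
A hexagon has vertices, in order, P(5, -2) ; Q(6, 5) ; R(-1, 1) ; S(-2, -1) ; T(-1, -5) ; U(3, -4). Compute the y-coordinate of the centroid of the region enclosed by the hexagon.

Apply the shoelace (surveyor's) formula. First the cross-terms c_i = x_i·y_{i+1} − x_{i+1}·y_i:
  37, 11, 3, 9, 19, 14  ⇒  2A = 93, A = 46.5.
Then Σ (y_i + y_{i+1})·c_i = -132, so ȳ = -132 / (6·46.5) = -44/93.

-44/93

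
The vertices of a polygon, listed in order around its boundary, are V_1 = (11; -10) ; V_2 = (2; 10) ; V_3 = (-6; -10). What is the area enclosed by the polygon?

170

Apply the shoelace formula: 2A = Σ (x_i·y_{i+1} − x_{i+1}·y_i), indices taken mod 3.
Σ = (130) + (40) + (170) = 340
Area = |Σ|/2 = 170.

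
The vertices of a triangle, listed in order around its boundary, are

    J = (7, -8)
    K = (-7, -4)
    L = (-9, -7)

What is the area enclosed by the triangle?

25

Apply the shoelace formula: 2A = Σ (x_i·y_{i+1} − x_{i+1}·y_i), indices taken mod 3.
Σ = (-84) + (13) + (121) = 50
Area = |Σ|/2 = 25.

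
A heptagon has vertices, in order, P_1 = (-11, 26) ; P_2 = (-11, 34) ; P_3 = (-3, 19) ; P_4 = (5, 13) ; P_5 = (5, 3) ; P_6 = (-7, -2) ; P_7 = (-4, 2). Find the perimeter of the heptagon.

|P_1P_2| = √((0)² + (8)²) = √64 = 8
|P_2P_3| = √((8)² + (-15)²) = √289 = 17
|P_3P_4| = √((8)² + (-6)²) = √100 = 10
|P_4P_5| = √((0)² + (-10)²) = √100 = 10
|P_5P_6| = √((-12)² + (-5)²) = √169 = 13
|P_6P_7| = √((3)² + (4)²) = √25 = 5
|P_7P_1| = √((-7)² + (24)²) = √625 = 25
Perimeter = 8 + 17 + 10 + 10 + 13 + 5 + 25 = 88.

88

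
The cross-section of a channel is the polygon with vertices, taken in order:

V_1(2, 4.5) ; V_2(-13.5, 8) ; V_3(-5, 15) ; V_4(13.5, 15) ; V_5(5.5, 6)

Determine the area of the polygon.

176

Apply Gauss's area formula: 2A = Σ (x_i·y_{i+1} − x_{i+1}·y_i), indices taken mod 5.
Cross-terms: 76.75, -162.5, -277.5, -1.5, 12.75  ⇒  Σ = -352
Area = |Σ|/2 = 176.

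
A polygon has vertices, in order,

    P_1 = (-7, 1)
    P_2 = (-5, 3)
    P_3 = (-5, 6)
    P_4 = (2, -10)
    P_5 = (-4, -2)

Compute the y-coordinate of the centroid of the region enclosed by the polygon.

-13/11

Apply the shoelace (surveyor's) formula. First the cross-terms c_i = x_i·y_{i+1} − x_{i+1}·y_i:
  -16, -15, 38, -44, -18  ⇒  2A = -55, A = -27.5.
Then Σ (y_i + y_{i+1})·c_i = 195, so ȳ = 195 / (6·(-27.5)) = -13/11.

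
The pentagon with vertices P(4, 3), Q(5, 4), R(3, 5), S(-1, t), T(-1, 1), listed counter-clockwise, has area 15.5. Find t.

5

Write out the shoelace sum; only the two edges meeting at S involve t:
2·Area = [(3·t − (-1)·5) + ((-1)·1 − (-1)·t)] + 7
       = 4·t + 11 = 31
⇒ t = 5.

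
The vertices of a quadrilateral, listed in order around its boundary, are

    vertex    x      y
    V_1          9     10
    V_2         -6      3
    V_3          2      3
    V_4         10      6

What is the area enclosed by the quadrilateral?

45.5

V_1→V_2: (9)(3) − (-6)(10) = 87
V_2→V_3: (-6)(3) − (2)(3) = -24
V_3→V_4: (2)(6) − (10)(3) = -18
V_4→V_1: (10)(10) − (9)(6) = 46
Σ = 91
Area = |Σ|/2 = 45.5.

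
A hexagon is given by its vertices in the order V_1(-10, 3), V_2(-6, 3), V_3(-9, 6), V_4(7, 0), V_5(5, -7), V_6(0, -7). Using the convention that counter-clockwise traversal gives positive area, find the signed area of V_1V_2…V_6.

Σ = (-12) + (-9) + (-42) + (-49) + (-35) + (-70) = -217
Signed area = Σ/2 = -108.5 (negative ⇒ clockwise traversal).

-108.5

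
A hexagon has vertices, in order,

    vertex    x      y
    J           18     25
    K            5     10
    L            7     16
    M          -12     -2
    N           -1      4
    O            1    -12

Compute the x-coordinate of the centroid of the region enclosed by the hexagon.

Apply the shoelace (surveyor's) formula. First the cross-terms c_i = x_i·y_{i+1} − x_{i+1}·y_i:
  55, 10, 178, -50, 8, 241  ⇒  2A = 442, A = 221.
Then Σ (x_i + x_{i+1})·c_i = 5724, so x̄ = 5724 / (6·221) = 954/221.

954/221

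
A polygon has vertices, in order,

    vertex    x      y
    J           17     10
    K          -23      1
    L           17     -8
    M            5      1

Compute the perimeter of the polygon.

112

|JK| = √((-40)² + (-9)²) = √1681 = 41
|KL| = √((40)² + (-9)²) = √1681 = 41
|LM| = √((-12)² + (9)²) = √225 = 15
|MJ| = √((12)² + (9)²) = √225 = 15
Perimeter = 41 + 41 + 15 + 15 = 112.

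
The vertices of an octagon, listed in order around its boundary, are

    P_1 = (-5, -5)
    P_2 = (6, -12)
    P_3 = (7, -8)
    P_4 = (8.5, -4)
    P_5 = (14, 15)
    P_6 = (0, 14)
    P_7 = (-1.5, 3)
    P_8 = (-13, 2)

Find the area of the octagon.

338.75

Σ = (90) + (36) + (40) + (183.5) + (196) + (21) + (36) + (75) = 677.5
Area = |Σ|/2 = 338.75.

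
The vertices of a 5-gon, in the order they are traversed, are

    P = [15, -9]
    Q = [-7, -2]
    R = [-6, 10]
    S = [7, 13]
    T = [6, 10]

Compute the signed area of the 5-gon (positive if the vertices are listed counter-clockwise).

Apply the shoelace formula: 2A = Σ (x_i·y_{i+1} − x_{i+1}·y_i), indices taken mod 5.
Σ = (-93) + (-82) + (-148) + (-8) + (-204) = -535
Signed area = Σ/2 = -267.5 (negative ⇒ clockwise traversal).

-267.5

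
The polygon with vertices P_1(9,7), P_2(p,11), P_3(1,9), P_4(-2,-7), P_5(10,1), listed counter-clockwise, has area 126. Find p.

12

The doubled signed area Σ (x_i y_{i+1} − x_{i+1} y_i) is linear in p.
With p=0 it equals 228; the coefficient of p is 2 (from the two edges through P_2).
So 2·p + 228 = 2·126 = 252 ⇒ p = 12.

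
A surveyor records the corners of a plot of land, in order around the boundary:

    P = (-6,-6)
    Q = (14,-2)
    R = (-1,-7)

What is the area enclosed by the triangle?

20

Apply the surveyor's formula: 2A = Σ (x_i·y_{i+1} − x_{i+1}·y_i), indices taken mod 3.
P→Q: (-6)(-2) − (14)(-6) = 96
Q→R: (14)(-7) − (-1)(-2) = -100
R→P: (-1)(-6) − (-6)(-7) = -36
Σ = -40
Area = |Σ|/2 = 20.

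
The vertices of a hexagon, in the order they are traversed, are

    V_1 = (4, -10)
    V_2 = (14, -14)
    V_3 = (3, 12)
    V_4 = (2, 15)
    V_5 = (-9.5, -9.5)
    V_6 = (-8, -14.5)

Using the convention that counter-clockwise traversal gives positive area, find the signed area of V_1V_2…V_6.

V_1→V_2: (4)(-14) − (14)(-10) = 84
V_2→V_3: (14)(12) − (3)(-14) = 210
V_3→V_4: (3)(15) − (2)(12) = 21
V_4→V_5: (2)(-9.5) − (-9.5)(15) = 123.5
V_5→V_6: (-9.5)(-14.5) − (-8)(-9.5) = 61.75
V_6→V_1: (-8)(-10) − (4)(-14.5) = 138
Σ = 638.25
Signed area = Σ/2 = 319.125 (positive ⇒ counter-clockwise traversal).

319.125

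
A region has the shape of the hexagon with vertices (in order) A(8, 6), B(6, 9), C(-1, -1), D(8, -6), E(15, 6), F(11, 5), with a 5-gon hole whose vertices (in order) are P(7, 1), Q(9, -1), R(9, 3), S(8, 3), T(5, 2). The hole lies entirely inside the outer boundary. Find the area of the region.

Outer boundary:
Apply Gauss's area formula: 2A = Σ (x_i·y_{i+1} − x_{i+1}·y_i), indices taken mod 6.
A→B: (8)(9) − (6)(6) = 36
B→C: (6)(-1) − (-1)(9) = 3
C→D: (-1)(-6) − (8)(-1) = 14
D→E: (8)(6) − (15)(-6) = 138
E→F: (15)(5) − (11)(6) = 9
F→A: (11)(6) − (8)(5) = 26
Σ = 226
Area = |Σ|/2 = 113.
Hole:
Apply the shoelace formula: 2A = Σ (x_i·y_{i+1} − x_{i+1}·y_i), indices taken mod 5.
Cross-terms: -16, 36, 3, 1, -9  ⇒  Σ = 15
Area = |Σ|/2 = 7.5.
Net area = 113 − 7.5 = 105.5.

105.5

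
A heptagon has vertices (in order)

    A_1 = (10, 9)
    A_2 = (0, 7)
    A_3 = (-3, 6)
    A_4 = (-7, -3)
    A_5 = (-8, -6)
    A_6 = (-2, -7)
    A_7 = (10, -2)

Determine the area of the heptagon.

194

Apply the shoelace (surveyor's) formula: 2A = Σ (x_i·y_{i+1} − x_{i+1}·y_i), indices taken mod 7.
Σ = (70) + (21) + (51) + (18) + (44) + (74) + (110) = 388
Area = |Σ|/2 = 194.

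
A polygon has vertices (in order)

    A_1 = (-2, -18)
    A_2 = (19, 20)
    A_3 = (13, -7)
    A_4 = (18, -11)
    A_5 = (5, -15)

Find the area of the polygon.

Apply the surveyor's formula: 2A = Σ (x_i·y_{i+1} − x_{i+1}·y_i), indices taken mod 5.
Σ = (302) + (-393) + (-17) + (-215) + (-120) = -443
Area = |Σ|/2 = 221.5.

221.5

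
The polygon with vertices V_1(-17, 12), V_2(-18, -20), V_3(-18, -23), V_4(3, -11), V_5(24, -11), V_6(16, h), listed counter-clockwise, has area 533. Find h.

-10

The doubled signed area Σ (x_i y_{i+1} − x_{i+1} y_i) is linear in h.
With h=0 it equals 1476; the coefficient of h is 41 (from the two edges through V_6).
So 41·h + 1476 = 2·533 = 1066 ⇒ h = -10.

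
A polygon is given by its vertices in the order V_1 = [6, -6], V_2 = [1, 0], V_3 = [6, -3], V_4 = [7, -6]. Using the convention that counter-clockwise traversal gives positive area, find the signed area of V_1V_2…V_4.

Cross-terms: 6, -3, -15, -6  ⇒  Σ = -18
Signed area = Σ/2 = -9 (negative ⇒ clockwise traversal).

-9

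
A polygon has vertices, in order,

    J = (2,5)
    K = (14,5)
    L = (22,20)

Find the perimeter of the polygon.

54

|JK| = √((12)² + (0)²) = √144 = 12
|KL| = √((8)² + (15)²) = √289 = 17
|LJ| = √((-20)² + (-15)²) = √625 = 25
Perimeter = 12 + 17 + 25 = 54.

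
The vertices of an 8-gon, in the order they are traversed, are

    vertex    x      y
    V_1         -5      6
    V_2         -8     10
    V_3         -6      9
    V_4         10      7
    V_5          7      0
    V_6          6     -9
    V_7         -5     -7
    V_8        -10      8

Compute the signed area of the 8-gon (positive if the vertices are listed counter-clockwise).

Apply the surveyor's formula: 2A = Σ (x_i·y_{i+1} − x_{i+1}·y_i), indices taken mod 8.
V_1→V_2: (-5)(10) − (-8)(6) = -2
V_2→V_3: (-8)(9) − (-6)(10) = -12
V_3→V_4: (-6)(7) − (10)(9) = -132
V_4→V_5: (10)(0) − (7)(7) = -49
V_5→V_6: (7)(-9) − (6)(0) = -63
V_6→V_7: (6)(-7) − (-5)(-9) = -87
V_7→V_8: (-5)(8) − (-10)(-7) = -110
V_8→V_1: (-10)(6) − (-5)(8) = -20
Σ = -475
Signed area = Σ/2 = -237.5 (negative ⇒ clockwise traversal).

-237.5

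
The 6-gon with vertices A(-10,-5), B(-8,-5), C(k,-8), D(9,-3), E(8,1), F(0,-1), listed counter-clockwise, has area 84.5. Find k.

4

Write out the shoelace sum; only the two edges meeting at C involve k:
2·Area = [((-8)·(-8) − k·(-5)) + (k·(-3) − 9·(-8))] + 25
       = 2·k + 161 = 169
⇒ k = 4.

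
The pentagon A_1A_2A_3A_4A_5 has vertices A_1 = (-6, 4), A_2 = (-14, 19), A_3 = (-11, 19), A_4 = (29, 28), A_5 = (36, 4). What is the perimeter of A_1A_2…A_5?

128

|A_1A_2| = √((-8)² + (15)²) = √289 = 17
|A_2A_3| = √((3)² + (0)²) = √9 = 3
|A_3A_4| = √((40)² + (9)²) = √1681 = 41
|A_4A_5| = √((7)² + (-24)²) = √625 = 25
|A_5A_1| = √((-42)² + (0)²) = √1764 = 42
Perimeter = 17 + 3 + 41 + 25 + 42 = 128.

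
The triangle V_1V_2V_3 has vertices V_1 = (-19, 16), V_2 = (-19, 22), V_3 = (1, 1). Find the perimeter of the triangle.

|V_1V_2| = √((0)² + (6)²) = √36 = 6
|V_2V_3| = √((20)² + (-21)²) = √841 = 29
|V_3V_1| = √((-20)² + (15)²) = √625 = 25
Perimeter = 6 + 29 + 25 = 60.

60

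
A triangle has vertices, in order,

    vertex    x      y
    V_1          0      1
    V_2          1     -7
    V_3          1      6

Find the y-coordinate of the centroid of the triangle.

Apply the surveyor's formula. First the cross-terms c_i = x_i·y_{i+1} − x_{i+1}·y_i:
  -1, 13, 1  ⇒  2A = 13, A = 6.5.
Then Σ (y_i + y_{i+1})·c_i = 0, so ȳ = 0 / (6·6.5) = 0.

0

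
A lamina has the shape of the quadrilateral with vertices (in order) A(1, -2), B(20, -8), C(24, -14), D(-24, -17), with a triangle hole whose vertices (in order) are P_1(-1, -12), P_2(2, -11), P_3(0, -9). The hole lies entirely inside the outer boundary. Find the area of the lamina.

363.5

Outer boundary:
Apply the surveyor's formula: 2A = Σ (x_i·y_{i+1} − x_{i+1}·y_i), indices taken mod 4.
Σ = (32) + (-88) + (-744) + (65) = -735
Area = |Σ|/2 = 367.5.
Hole:
P_1→P_2: (-1)(-11) − (2)(-12) = 35
P_2→P_3: (2)(-9) − (0)(-11) = -18
P_3→P_1: (0)(-12) − (-1)(-9) = -9
Σ = 8
Area = |Σ|/2 = 4.
Net area = 367.5 − 4 = 363.5.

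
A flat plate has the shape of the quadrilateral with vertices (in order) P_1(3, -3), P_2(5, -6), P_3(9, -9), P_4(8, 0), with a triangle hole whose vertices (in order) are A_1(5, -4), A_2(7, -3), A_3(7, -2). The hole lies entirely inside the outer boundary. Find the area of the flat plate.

26

Outer boundary:
Apply the shoelace (surveyor's) formula: 2A = Σ (x_i·y_{i+1} − x_{i+1}·y_i), indices taken mod 4.
Σ = (-3) + (9) + (72) + (-24) = 54
Area = |Σ|/2 = 27.
Hole:
Apply the shoelace formula: 2A = Σ (x_i·y_{i+1} − x_{i+1}·y_i), indices taken mod 3.
Σ = (13) + (7) + (-18) = 2
Area = |Σ|/2 = 1.
Net area = 27 − 1 = 26.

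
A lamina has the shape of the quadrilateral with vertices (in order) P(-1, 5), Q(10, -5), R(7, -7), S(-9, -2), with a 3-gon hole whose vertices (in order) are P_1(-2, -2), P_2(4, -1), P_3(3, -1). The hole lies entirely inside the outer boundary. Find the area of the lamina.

Outer boundary:
Apply the surveyor's formula: 2A = Σ (x_i·y_{i+1} − x_{i+1}·y_i), indices taken mod 4.
Σ = (-45) + (-35) + (-77) + (-47) = -204
Area = |Σ|/2 = 102.
Hole:
Apply Gauss's area formula: 2A = Σ (x_i·y_{i+1} − x_{i+1}·y_i), indices taken mod 3.
P_1→P_2: (-2)(-1) − (4)(-2) = 10
P_2→P_3: (4)(-1) − (3)(-1) = -1
P_3→P_1: (3)(-2) − (-2)(-1) = -8
Σ = 1
Area = |Σ|/2 = 0.5.
Net area = 102 − 0.5 = 101.5.

101.5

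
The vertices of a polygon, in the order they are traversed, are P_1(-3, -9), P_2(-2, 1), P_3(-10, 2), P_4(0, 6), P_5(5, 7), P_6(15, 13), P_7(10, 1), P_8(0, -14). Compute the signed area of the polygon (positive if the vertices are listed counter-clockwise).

Apply the shoelace (surveyor's) formula: 2A = Σ (x_i·y_{i+1} − x_{i+1}·y_i), indices taken mod 8.
P_1→P_2: (-3)(1) − (-2)(-9) = -21
P_2→P_3: (-2)(2) − (-10)(1) = 6
P_3→P_4: (-10)(6) − (0)(2) = -60
P_4→P_5: (0)(7) − (5)(6) = -30
P_5→P_6: (5)(13) − (15)(7) = -40
P_6→P_7: (15)(1) − (10)(13) = -115
P_7→P_8: (10)(-14) − (0)(1) = -140
P_8→P_1: (0)(-9) − (-3)(-14) = -42
Σ = -442
Signed area = Σ/2 = -221 (negative ⇒ clockwise traversal).

-221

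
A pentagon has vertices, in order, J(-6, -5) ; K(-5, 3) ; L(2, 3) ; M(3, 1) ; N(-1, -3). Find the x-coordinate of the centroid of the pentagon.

Apply the surveyor's formula. First the cross-terms c_i = x_i·y_{i+1} − x_{i+1}·y_i:
  -43, -21, -7, -8, -13  ⇒  2A = -92, A = -46.
Then Σ (x_i + x_{i+1})·c_i = 576, so x̄ = 576 / (6·(-46)) = -48/23.

-48/23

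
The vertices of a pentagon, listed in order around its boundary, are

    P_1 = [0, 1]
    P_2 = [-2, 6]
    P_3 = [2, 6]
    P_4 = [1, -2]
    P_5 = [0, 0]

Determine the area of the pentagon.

Apply the shoelace formula: 2A = Σ (x_i·y_{i+1} − x_{i+1}·y_i), indices taken mod 5.
Cross-terms: 2, -24, -10, 0, 0  ⇒  Σ = -32
Area = |Σ|/2 = 16.

16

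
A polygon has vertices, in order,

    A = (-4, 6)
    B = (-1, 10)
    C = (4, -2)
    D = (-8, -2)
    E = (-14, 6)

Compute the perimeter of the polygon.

|AB| = √((3)² + (4)²) = √25 = 5
|BC| = √((5)² + (-12)²) = √169 = 13
|CD| = √((-12)² + (0)²) = √144 = 12
|DE| = √((-6)² + (8)²) = √100 = 10
|EA| = √((10)² + (0)²) = √100 = 10
Perimeter = 5 + 13 + 12 + 10 + 10 = 50.

50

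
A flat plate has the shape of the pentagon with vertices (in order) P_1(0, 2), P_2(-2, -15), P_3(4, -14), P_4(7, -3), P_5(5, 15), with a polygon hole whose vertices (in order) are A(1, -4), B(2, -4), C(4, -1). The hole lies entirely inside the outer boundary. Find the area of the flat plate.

Outer boundary:
Apply Gauss's area formula: 2A = Σ (x_i·y_{i+1} − x_{i+1}·y_i), indices taken mod 5.
Σ = (4) + (88) + (86) + (120) + (10) = 308
Area = |Σ|/2 = 154.
Hole:
Apply Gauss's area formula: 2A = Σ (x_i·y_{i+1} − x_{i+1}·y_i), indices taken mod 3.
Σ = (4) + (14) + (-15) = 3
Area = |Σ|/2 = 1.5.
Net area = 154 − 1.5 = 152.5.

152.5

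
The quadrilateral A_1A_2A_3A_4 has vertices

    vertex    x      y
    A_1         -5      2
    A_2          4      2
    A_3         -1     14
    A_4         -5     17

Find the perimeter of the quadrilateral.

42

|A_1A_2| = √((9)² + (0)²) = √81 = 9
|A_2A_3| = √((-5)² + (12)²) = √169 = 13
|A_3A_4| = √((-4)² + (3)²) = √25 = 5
|A_4A_1| = √((0)² + (-15)²) = √225 = 15
Perimeter = 9 + 13 + 5 + 15 = 42.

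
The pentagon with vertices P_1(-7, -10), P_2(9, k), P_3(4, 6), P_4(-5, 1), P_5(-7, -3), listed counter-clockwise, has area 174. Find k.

-9

Write out the shoelace sum; only the two edges meeting at P_2 involve k:
2·Area = [((-7)·k − 9·(-10)) + (9·6 − 4·k)] + 105
       = -11·k + 249 = 348
⇒ k = -9.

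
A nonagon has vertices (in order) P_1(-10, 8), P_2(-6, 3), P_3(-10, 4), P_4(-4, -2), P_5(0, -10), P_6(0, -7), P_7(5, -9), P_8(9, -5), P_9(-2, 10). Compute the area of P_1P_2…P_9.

177.5

Apply the surveyor's formula: 2A = Σ (x_i·y_{i+1} − x_{i+1}·y_i), indices taken mod 9.
Σ = (18) + (6) + (36) + (40) + (0) + (35) + (56) + (80) + (84) = 355
Area = |Σ|/2 = 177.5.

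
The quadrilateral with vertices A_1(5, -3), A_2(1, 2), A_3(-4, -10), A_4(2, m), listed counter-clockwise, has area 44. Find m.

The doubled signed area Σ (x_i y_{i+1} − x_{i+1} y_i) is linear in m.
With m=0 it equals 25; the coefficient of m is -9 (from the two edges through A_4).
So -9·m + 25 = 2·44 = 88 ⇒ m = -7.

-7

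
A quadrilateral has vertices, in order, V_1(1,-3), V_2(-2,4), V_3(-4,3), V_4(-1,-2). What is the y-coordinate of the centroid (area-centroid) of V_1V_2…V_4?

0.75

Apply the surveyor's formula. First the cross-terms c_i = x_i·y_{i+1} − x_{i+1}·y_i:
  -2, 10, 11, 5  ⇒  2A = 24, A = 12.
Then Σ (y_i + y_{i+1})·c_i = 54, so ȳ = 54 / (6·12) = 0.75.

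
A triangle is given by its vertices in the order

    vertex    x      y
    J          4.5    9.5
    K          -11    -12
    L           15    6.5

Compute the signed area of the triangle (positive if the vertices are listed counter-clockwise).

136.125

Apply the shoelace (surveyor's) formula: 2A = Σ (x_i·y_{i+1} − x_{i+1}·y_i), indices taken mod 3.
J→K: (4.5)(-12) − (-11)(9.5) = 50.5
K→L: (-11)(6.5) − (15)(-12) = 108.5
L→J: (15)(9.5) − (4.5)(6.5) = 113.25
Σ = 272.25
Signed area = Σ/2 = 136.125 (positive ⇒ counter-clockwise traversal).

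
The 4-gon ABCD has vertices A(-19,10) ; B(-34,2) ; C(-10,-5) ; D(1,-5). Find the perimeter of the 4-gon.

78

|AB| = √((-15)² + (-8)²) = √289 = 17
|BC| = √((24)² + (-7)²) = √625 = 25
|CD| = √((11)² + (0)²) = √121 = 11
|DA| = √((-20)² + (15)²) = √625 = 25
Perimeter = 17 + 25 + 11 + 25 = 78.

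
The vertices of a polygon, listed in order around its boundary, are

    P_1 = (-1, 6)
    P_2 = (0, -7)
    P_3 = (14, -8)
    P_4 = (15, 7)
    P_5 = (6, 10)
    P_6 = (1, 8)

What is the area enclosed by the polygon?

241.5

Σ = (7) + (98) + (218) + (108) + (38) + (14) = 483
Area = |Σ|/2 = 241.5.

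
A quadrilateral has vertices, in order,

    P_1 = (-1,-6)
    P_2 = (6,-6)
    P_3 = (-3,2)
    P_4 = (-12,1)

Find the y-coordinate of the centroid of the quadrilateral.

Apply the shoelace (surveyor's) formula. First the cross-terms c_i = x_i·y_{i+1} − x_{i+1}·y_i:
  42, -6, 21, 73  ⇒  2A = 130, A = 65.
Then Σ (y_i + y_{i+1})·c_i = -782, so ȳ = -782 / (6·65) = -391/195.

-391/195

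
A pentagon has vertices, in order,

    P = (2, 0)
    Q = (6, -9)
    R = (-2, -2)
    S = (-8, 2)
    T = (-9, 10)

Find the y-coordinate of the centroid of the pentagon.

226/225

Apply Gauss's area formula. First the cross-terms c_i = x_i·y_{i+1} − x_{i+1}·y_i:
  -18, -30, -20, -62, -20  ⇒  2A = -150, A = -75.
Then Σ (y_i + y_{i+1})·c_i = -452, so ȳ = -452 / (6·(-75)) = 226/225.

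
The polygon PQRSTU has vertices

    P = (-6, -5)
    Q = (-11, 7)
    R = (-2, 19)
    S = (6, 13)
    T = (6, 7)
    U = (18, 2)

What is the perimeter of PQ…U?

|PQ| = √((-5)² + (12)²) = √169 = 13
|QR| = √((9)² + (12)²) = √225 = 15
|RS| = √((8)² + (-6)²) = √100 = 10
|ST| = √((0)² + (-6)²) = √36 = 6
|TU| = √((12)² + (-5)²) = √169 = 13
|UP| = √((-24)² + (-7)²) = √625 = 25
Perimeter = 13 + 15 + 10 + 6 + 13 + 25 = 82.

82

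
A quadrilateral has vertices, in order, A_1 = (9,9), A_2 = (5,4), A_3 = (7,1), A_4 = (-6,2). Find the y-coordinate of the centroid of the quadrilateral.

241/63

Apply the surveyor's formula. First the cross-terms c_i = x_i·y_{i+1} − x_{i+1}·y_i:
  -9, -23, 20, -72  ⇒  2A = -84, A = -42.
Then Σ (y_i + y_{i+1})·c_i = -964, so ȳ = -964 / (6·(-42)) = 241/63.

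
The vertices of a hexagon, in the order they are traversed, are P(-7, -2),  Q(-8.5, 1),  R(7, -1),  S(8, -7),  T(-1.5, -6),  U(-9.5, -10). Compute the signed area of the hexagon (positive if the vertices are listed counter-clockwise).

Apply the shoelace formula: 2A = Σ (x_i·y_{i+1} − x_{i+1}·y_i), indices taken mod 6.
Cross-terms: -24, 1.5, -41, -58.5, -42, -51  ⇒  Σ = -215
Signed area = Σ/2 = -107.5 (negative ⇒ clockwise traversal).

-107.5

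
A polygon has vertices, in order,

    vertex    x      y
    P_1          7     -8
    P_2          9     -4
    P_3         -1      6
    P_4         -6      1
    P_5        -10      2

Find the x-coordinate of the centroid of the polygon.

Apply the surveyor's formula. First the cross-terms c_i = x_i·y_{i+1} − x_{i+1}·y_i:
  44, 50, 35, -2, 66  ⇒  2A = 193, A = 96.5.
Then Σ (x_i + x_{i+1})·c_i = 693, so x̄ = 693 / (6·96.5) = 231/193.

231/193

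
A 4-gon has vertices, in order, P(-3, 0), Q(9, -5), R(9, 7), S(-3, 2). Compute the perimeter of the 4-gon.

40

|PQ| = √((12)² + (-5)²) = √169 = 13
|QR| = √((0)² + (12)²) = √144 = 12
|RS| = √((-12)² + (-5)²) = √169 = 13
|SP| = √((0)² + (-2)²) = √4 = 2
Perimeter = 13 + 12 + 13 + 2 = 40.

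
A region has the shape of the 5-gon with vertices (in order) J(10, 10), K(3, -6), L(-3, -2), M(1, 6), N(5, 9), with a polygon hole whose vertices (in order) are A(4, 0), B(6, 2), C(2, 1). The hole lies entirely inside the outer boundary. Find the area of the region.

92.5

Outer boundary:
Apply the shoelace (surveyor's) formula: 2A = Σ (x_i·y_{i+1} − x_{i+1}·y_i), indices taken mod 5.
Cross-terms: -90, -24, -16, -21, -40  ⇒  Σ = -191
Area = |Σ|/2 = 95.5.
Hole:
Apply Gauss's area formula: 2A = Σ (x_i·y_{i+1} − x_{i+1}·y_i), indices taken mod 3.
Σ = (8) + (2) + (-4) = 6
Area = |Σ|/2 = 3.
Net area = 95.5 − 3 = 92.5.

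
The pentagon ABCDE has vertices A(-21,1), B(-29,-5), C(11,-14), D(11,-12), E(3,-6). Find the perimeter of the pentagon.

|AB| = √((-8)² + (-6)²) = √100 = 10
|BC| = √((40)² + (-9)²) = √1681 = 41
|CD| = √((0)² + (2)²) = √4 = 2
|DE| = √((-8)² + (6)²) = √100 = 10
|EA| = √((-24)² + (7)²) = √625 = 25
Perimeter = 10 + 41 + 2 + 10 + 25 = 88.

88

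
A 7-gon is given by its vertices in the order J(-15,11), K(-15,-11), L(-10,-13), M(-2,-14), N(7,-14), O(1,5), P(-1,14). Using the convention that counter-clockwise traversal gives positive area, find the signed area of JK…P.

Apply the surveyor's formula: 2A = Σ (x_i·y_{i+1} − x_{i+1}·y_i), indices taken mod 7.
Cross-terms: 330, 85, 114, 126, 49, 19, 199  ⇒  Σ = 922
Signed area = Σ/2 = 461 (positive ⇒ counter-clockwise traversal).

461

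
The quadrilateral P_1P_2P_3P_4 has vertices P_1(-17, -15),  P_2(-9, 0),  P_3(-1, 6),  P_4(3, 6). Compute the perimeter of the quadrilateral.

|P_1P_2| = √((8)² + (15)²) = √289 = 17
|P_2P_3| = √((8)² + (6)²) = √100 = 10
|P_3P_4| = √((4)² + (0)²) = √16 = 4
|P_4P_1| = √((-20)² + (-21)²) = √841 = 29
Perimeter = 17 + 10 + 4 + 29 = 60.

60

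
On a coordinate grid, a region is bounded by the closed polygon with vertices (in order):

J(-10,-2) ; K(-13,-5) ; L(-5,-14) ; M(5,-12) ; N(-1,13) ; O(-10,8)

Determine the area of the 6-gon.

Σ = (24) + (157) + (130) + (53) + (122) + (100) = 586
Area = |Σ|/2 = 293.

293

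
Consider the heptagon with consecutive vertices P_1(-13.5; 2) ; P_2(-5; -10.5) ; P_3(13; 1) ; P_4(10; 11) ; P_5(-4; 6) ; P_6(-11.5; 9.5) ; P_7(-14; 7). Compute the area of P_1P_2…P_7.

Apply Gauss's area formula: 2A = Σ (x_i·y_{i+1} − x_{i+1}·y_i), indices taken mod 7.
Cross-terms: 151.75, 131.5, 133, 104, 31, 52.5, 66.5  ⇒  Σ = 670.25
Area = |Σ|/2 = 335.125.

335.125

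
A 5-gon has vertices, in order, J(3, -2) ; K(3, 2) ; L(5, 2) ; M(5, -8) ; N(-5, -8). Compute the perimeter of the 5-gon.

|JK| = √((0)² + (4)²) = √16 = 4
|KL| = √((2)² + (0)²) = √4 = 2
|LM| = √((0)² + (-10)²) = √100 = 10
|MN| = √((-10)² + (0)²) = √100 = 10
|NJ| = √((8)² + (6)²) = √100 = 10
Perimeter = 4 + 2 + 10 + 10 + 10 = 36.

36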